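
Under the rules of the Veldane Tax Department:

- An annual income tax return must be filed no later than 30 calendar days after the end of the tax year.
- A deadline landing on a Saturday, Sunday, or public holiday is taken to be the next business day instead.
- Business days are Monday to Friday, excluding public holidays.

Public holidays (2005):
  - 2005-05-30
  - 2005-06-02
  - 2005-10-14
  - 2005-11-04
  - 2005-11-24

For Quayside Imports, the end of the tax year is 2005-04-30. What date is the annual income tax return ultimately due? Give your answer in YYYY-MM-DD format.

2005-05-31

Adding 30 calendar days to 2005-04-30 gives 2005-05-30.
2005-05-30 falls on a listed holiday. Rolling to the next business day gives 2005-05-31, a Tuesday.
Final deadline: 2005-05-31.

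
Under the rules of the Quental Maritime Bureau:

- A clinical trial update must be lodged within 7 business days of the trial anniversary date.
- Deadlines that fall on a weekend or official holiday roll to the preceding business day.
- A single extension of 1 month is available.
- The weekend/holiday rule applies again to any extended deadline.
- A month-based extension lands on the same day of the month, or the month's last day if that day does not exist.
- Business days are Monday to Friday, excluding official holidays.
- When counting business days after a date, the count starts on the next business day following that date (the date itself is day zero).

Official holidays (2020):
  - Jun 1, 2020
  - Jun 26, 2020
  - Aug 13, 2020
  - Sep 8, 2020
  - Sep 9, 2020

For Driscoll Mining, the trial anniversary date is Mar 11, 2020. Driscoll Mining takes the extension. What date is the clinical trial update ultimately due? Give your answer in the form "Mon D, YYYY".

Counting 7 business days after Mar 11, 2020 (skipping weekends and listed holidays) reaches Mar 20, 2020.
Since Mar 20, 2020 is a Friday and not a holiday, the date is unchanged.
The 1 month extension carries Mar 20, 2020 to Apr 20, 2020.
Apr 20, 2020 falls on a Monday, which is a business day, so no adjustment is needed.
Deadline: Apr 20, 2020.

Apr 20, 2020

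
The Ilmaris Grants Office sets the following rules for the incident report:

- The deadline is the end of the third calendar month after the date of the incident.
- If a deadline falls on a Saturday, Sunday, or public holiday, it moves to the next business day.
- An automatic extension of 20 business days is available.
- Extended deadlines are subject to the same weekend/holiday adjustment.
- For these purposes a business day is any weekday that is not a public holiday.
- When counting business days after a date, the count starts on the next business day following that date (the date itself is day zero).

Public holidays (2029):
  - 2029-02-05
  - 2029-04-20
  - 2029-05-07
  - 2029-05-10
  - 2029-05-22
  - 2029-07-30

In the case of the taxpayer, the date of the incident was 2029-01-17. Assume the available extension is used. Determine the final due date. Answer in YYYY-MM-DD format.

3 months after 2029-01-17 falls in April 2029; the last day of that month is 2029-04-30.
2029-04-30 falls on a Monday, which is a business day, so no adjustment is needed.
The 20-business-day extension runs from 2029-04-30 to 2029-05-31.
Since 2029-05-31 is a Thursday and not a holiday, the date is unchanged.
Deadline: 2029-05-31.

2029-05-31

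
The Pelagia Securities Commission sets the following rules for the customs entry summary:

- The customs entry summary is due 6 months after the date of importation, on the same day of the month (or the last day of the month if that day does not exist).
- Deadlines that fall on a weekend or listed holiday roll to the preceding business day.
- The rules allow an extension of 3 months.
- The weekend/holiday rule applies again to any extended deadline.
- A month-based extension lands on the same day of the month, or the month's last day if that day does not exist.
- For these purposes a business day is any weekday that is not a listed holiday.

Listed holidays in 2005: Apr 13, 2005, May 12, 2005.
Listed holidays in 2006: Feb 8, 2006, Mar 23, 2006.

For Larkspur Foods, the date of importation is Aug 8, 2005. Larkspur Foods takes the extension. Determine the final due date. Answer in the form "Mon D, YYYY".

May 5, 2006

Moving 6 months forward from Aug 8, 2005 on the corresponding day gives Feb 8, 2006.
Feb 8, 2006 falls on a listed holiday. Rolling to the preceding business day gives Feb 7, 2006, a Tuesday.
Add 3 months to Feb 7, 2006: May 7, 2006.
Because May 7, 2006 is a Sunday, the deadline becomes May 5, 2006 (Friday).
So the filing is due May 5, 2006.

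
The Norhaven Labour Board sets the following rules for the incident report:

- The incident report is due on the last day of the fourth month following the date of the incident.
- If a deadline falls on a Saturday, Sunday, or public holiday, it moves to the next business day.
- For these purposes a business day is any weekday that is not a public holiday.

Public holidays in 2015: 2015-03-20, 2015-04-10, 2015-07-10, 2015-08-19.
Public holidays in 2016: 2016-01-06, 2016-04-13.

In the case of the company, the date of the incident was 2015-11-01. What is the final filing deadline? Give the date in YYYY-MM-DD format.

2016-03-31

4 months after 2015-11-01 falls in March 2016; the last day of that month is 2016-03-31.
2016-03-31 is a Thursday and not a listed holiday, so it stands.
The final due date is 2016-03-31.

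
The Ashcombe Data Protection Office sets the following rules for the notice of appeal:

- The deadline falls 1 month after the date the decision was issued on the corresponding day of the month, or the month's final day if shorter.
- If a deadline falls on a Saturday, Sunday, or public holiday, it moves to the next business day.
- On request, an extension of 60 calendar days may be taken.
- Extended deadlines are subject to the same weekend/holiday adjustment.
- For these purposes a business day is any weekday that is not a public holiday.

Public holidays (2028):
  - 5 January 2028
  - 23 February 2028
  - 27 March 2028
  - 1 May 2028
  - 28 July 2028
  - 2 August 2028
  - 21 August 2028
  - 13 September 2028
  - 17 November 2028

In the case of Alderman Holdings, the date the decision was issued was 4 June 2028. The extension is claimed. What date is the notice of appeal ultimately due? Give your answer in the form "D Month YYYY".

4 September 2028

1 month after 4 June 2028, on the same day of the month, is 4 July 2028.
4 July 2028 (Tuesday) is already a business day.
With the 60-day extension, 4 July 2028 becomes 2 September 2028.
Because 2 September 2028 is a Saturday, the deadline becomes 4 September 2028 (Monday).
So the filing is due 4 September 2028.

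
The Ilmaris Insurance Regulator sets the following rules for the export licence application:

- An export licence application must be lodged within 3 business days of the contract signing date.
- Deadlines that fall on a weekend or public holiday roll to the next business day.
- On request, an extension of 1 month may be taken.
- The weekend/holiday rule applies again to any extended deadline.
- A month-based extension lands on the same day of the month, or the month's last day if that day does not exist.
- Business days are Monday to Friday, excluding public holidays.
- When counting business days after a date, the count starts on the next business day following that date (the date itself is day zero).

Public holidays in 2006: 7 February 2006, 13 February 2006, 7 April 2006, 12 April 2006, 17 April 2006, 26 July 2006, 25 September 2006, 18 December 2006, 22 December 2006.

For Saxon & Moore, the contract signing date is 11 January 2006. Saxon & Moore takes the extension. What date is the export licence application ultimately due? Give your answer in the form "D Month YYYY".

Starting the day after 11 January 2006 and counting 3 business days lands on 16 January 2006.
16 January 2006 (Monday) is already a business day.
Add 1 month to 16 January 2006: 16 February 2006.
16 February 2006 (Thursday) is already a business day.
Deadline: 16 February 2006.

16 February 2006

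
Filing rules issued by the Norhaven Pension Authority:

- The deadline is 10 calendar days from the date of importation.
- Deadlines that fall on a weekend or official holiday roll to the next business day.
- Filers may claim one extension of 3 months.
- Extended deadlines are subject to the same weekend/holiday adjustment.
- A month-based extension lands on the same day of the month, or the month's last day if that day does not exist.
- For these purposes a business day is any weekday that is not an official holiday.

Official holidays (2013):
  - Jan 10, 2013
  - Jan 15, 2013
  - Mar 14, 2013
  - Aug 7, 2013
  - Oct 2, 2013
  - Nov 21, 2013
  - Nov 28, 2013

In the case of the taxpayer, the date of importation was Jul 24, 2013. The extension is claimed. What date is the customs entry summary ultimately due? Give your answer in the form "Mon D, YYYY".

Nov 5, 2013

Trigger date Jul 24, 2013 + 10 calendar days = Aug 3, 2013.
Aug 3, 2013 is a Saturday; the next business day is Aug 5, 2013 (Monday).
Add 3 months to Aug 5, 2013: Nov 5, 2013.
Nov 5, 2013 falls on a Tuesday, which is a business day, so no adjustment is needed.
Final deadline: Nov 5, 2013.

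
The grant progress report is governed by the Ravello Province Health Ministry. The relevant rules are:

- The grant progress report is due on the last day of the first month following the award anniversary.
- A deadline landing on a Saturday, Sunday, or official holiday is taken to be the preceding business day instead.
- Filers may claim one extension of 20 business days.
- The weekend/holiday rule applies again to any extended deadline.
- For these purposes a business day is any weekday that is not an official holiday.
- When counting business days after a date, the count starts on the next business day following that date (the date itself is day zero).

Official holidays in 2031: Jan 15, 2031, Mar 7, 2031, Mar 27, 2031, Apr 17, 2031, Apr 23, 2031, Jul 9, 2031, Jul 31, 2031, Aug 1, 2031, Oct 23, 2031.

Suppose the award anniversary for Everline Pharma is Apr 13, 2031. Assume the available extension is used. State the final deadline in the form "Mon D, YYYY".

Jun 27, 2031

The first month after Apr 13, 2031 is May 2031, whose last day is May 31, 2031.
May 31, 2031 falls on a Saturday. Rolling to the preceding business day gives May 30, 2031, a Friday.
Applying the 20-business-day extension: 20 business days after May 30, 2031 is Jun 27, 2031.
Jun 27, 2031 is a Friday and not a listed holiday, so it stands.
So the filing is due Jun 27, 2031.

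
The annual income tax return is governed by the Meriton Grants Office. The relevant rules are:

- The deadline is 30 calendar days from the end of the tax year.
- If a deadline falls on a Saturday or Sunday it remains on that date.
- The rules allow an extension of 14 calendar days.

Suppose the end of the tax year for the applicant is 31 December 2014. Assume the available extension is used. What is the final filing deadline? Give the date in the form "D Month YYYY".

Adding 30 calendar days to 31 December 2014 gives 30 January 2015.
30 January 2015 is a Friday; no weekend or holiday adjustment applies.
The 14-calendar-day extension moves the deadline from 30 January 2015 to 13 February 2015.
No adjustment is made for weekends or holidays, so 13 February 2015 stands.
The final due date is 13 February 2015.

13 February 2015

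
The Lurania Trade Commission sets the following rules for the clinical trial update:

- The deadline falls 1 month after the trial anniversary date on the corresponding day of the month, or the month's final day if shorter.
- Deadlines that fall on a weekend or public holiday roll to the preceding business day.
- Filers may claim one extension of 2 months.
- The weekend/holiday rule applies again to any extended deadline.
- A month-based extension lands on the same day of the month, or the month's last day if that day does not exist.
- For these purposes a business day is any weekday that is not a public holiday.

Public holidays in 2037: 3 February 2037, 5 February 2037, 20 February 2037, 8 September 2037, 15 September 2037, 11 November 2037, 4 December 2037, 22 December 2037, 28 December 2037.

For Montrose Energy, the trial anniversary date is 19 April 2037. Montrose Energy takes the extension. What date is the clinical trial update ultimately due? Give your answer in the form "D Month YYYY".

1 month after 19 April 2037, on the same day of the month, is 19 May 2037.
19 May 2037 is a Tuesday and not a listed holiday, so it stands.
Add 2 months to 19 May 2037: 19 July 2037.
19 July 2037 is a Sunday, so it moves to the preceding business day, 17 July 2037 (Friday).
Final deadline: 17 July 2037.

17 July 2037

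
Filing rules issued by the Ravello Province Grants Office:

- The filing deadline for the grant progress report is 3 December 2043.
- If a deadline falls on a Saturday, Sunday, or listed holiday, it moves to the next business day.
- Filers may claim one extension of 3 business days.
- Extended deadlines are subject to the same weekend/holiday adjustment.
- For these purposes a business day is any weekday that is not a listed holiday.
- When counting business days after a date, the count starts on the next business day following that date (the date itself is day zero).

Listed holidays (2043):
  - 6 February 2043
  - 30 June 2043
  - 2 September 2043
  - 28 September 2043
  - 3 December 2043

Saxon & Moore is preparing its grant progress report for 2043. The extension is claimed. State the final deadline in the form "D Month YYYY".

The statutory due date is 3 December 2043.
3 December 2043 is a listed holiday; the next business day is 4 December 2043 (Friday).
Counting 3 further business days from 4 December 2043 reaches 9 December 2043.
9 December 2043 is a Wednesday and not a listed holiday, so it stands.
Deadline: 9 December 2043.

9 December 2043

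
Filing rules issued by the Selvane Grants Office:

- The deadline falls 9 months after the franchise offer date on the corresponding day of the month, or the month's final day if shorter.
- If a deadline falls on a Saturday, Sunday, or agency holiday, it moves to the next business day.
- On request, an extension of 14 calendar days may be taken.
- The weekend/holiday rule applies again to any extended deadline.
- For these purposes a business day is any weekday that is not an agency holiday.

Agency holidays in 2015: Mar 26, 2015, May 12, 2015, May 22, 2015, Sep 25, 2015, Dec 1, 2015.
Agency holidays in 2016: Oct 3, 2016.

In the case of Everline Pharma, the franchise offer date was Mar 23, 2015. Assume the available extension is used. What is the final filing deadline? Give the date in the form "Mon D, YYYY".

9 months from Mar 23, 2015 is Dec 23, 2015.
Dec 23, 2015 falls on a Wednesday, which is a business day, so no adjustment is needed.
Add the 14 calendar-day extension to Dec 23, 2015: Jan 6, 2016.
Jan 6, 2016 is a Wednesday and not a listed holiday, so it stands.
Deadline: Jan 6, 2016.

Jan 6, 2016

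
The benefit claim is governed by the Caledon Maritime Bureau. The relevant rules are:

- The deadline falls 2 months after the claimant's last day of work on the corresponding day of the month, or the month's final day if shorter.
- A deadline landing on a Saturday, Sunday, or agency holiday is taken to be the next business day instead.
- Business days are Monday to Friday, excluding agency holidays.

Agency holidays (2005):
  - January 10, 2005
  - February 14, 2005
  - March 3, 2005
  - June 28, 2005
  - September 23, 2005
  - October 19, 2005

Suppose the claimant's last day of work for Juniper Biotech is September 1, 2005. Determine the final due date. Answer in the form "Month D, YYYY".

2 months from September 1, 2005 is November 1, 2005.
November 1, 2005 (Tuesday) is already a business day.
So the filing is due November 1, 2005.

November 1, 2005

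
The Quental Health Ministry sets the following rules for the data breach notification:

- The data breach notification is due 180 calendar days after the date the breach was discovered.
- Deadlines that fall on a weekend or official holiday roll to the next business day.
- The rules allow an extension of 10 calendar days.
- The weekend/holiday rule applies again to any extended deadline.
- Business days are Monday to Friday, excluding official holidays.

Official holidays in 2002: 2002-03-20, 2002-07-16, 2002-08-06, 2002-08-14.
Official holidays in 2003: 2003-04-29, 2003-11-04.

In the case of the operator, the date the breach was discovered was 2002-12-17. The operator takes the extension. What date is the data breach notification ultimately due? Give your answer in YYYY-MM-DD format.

Trigger date 2002-12-17 + 180 calendar days = 2003-06-15.
2003-06-15 is a Sunday; the next business day is 2003-06-16 (Monday).
Add the 10 calendar-day extension to 2003-06-16: 2003-06-26.
Since 2003-06-26 is a Thursday and not a holiday, the date is unchanged.
The final due date is 2003-06-26.

2003-06-26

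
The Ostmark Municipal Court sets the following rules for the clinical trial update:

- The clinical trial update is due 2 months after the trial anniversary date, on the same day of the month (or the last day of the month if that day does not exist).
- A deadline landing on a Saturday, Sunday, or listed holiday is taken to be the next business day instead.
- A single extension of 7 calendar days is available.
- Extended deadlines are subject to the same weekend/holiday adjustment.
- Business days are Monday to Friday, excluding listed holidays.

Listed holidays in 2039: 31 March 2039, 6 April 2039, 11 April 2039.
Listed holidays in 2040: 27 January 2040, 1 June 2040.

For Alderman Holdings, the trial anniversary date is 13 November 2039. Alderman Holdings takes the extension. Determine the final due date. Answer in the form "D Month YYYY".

20 January 2040

2 months from 13 November 2039 is 13 January 2040.
13 January 2040 is a Friday and not a listed holiday, so it stands.
Add the 7 calendar-day extension to 13 January 2040: 20 January 2040.
20 January 2040 falls on a Friday, which is a business day, so no adjustment is needed.
Deadline: 20 January 2040.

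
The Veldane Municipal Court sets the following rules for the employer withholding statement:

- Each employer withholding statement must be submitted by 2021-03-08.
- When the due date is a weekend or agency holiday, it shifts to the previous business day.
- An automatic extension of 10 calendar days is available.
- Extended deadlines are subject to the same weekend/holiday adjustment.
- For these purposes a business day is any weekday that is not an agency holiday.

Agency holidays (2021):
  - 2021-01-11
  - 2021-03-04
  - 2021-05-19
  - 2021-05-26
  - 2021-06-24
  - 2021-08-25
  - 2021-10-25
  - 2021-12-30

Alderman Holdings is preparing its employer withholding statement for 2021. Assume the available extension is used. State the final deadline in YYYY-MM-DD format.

2021-03-18

The stated deadline is 2021-03-08.
2021-03-08 is a Monday and not a listed holiday, so it stands.
The 10-calendar-day extension moves the deadline from 2021-03-08 to 2021-03-18.
2021-03-18 falls on a Thursday, which is a business day, so no adjustment is needed.
The final due date is 2021-03-18.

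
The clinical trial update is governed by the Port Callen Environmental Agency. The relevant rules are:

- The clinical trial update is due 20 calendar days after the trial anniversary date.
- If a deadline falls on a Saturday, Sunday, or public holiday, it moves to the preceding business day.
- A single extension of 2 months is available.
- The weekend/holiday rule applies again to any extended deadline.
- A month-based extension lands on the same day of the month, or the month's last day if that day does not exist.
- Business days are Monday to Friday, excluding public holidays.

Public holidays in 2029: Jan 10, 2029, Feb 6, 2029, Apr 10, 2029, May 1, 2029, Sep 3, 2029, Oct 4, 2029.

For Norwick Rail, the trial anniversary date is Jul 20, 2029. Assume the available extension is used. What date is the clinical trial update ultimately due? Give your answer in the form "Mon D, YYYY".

Oct 9, 2029

Trigger date Jul 20, 2029 + 20 calendar days = Aug 9, 2029.
Since Aug 9, 2029 is a Thursday and not a holiday, the date is unchanged.
The 2 months extension carries Aug 9, 2029 to Oct 9, 2029.
Oct 9, 2029 is a Tuesday and not a listed holiday, so it stands.
So the filing is due Oct 9, 2029.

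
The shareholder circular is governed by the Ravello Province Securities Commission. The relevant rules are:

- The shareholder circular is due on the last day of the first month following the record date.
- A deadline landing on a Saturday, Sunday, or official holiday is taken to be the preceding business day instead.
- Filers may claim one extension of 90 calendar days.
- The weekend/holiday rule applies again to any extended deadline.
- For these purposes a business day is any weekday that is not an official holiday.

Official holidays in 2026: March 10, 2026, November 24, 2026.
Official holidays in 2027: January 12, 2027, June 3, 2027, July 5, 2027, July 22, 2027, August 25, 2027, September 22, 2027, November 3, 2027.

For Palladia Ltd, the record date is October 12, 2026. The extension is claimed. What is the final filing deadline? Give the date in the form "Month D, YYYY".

1 month after October 12, 2026 is November 2026; that month ends on November 30, 2026.
November 30, 2026 falls on a Monday, which is a business day, so no adjustment is needed.
Applying the 90-calendar-day extension: November 30, 2026 + 90 days = February 28, 2027.
Because February 28, 2027 is a Sunday, the deadline becomes February 26, 2027 (Friday).
The final due date is February 26, 2027.

February 26, 2027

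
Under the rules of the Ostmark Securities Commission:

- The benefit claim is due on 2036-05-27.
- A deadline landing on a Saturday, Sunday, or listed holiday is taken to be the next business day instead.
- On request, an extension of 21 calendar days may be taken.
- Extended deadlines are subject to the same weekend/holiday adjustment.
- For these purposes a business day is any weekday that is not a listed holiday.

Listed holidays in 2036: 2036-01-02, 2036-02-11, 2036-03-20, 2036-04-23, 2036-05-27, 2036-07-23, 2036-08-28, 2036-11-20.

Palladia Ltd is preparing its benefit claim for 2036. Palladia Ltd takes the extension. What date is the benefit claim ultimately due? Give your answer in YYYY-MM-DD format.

The statutory due date is 2036-05-27.
2036-05-27 is a listed holiday, so it moves to the next business day, 2036-05-28 (Wednesday).
Applying the 21-calendar-day extension: 2036-05-28 + 21 days = 2036-06-18.
2036-06-18 is a Wednesday and not a listed holiday, so it stands.
Deadline: 2036-06-18.

2036-06-18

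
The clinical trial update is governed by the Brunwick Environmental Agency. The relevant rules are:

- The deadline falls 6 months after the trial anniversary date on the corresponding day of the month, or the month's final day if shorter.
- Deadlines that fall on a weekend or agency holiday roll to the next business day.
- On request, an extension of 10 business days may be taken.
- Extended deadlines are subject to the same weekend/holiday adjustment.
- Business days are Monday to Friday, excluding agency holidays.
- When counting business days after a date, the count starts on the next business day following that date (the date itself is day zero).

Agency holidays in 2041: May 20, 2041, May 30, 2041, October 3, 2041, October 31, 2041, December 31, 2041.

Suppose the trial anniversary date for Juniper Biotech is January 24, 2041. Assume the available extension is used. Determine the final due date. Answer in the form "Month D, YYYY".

Moving 6 months forward from January 24, 2041 on the corresponding day gives July 24, 2041.
Since July 24, 2041 is a Wednesday and not a holiday, the date is unchanged.
Applying the 10-business-day extension: 10 business days after July 24, 2041 is August 7, 2041.
August 7, 2041 falls on a Wednesday, which is a business day, so no adjustment is needed.
Final deadline: August 7, 2041.

August 7, 2041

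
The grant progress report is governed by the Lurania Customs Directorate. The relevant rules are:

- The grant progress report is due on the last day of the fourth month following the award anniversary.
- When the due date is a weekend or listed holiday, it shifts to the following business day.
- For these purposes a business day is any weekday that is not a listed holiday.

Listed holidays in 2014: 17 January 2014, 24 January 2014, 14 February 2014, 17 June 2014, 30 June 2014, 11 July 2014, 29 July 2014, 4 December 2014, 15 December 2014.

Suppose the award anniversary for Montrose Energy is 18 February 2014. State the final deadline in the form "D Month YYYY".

1 July 2014

The fourth month after 18 February 2014 is June 2014, whose last day is 30 June 2014.
Because 30 June 2014 is a listed holiday, the deadline becomes 1 July 2014 (Tuesday).
The final due date is 1 July 2014.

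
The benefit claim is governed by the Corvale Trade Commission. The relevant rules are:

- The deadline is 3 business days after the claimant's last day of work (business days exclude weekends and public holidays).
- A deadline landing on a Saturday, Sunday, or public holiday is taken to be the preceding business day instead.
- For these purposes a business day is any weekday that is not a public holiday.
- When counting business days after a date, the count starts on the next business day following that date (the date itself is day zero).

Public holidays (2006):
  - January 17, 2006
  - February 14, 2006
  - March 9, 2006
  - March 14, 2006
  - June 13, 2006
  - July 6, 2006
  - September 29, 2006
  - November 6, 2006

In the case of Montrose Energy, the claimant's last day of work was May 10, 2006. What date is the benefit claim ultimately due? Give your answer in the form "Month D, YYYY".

May 15, 2006

3 business days after May 10, 2006, excluding weekends and holidays, is May 15, 2006.
May 15, 2006 (Monday) is already a business day.
The final due date is May 15, 2006.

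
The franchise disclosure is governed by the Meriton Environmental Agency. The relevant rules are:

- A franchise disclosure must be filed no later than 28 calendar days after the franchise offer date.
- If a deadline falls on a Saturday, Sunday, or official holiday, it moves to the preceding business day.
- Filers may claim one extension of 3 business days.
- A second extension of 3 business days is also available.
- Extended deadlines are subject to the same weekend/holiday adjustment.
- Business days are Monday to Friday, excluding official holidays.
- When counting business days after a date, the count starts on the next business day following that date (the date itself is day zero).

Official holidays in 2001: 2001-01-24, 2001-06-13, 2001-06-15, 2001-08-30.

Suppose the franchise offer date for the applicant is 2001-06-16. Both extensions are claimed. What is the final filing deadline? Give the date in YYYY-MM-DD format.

28 calendar days after 2001-06-16 is 2001-07-14.
2001-07-14 is a Saturday; the preceding business day is 2001-07-13 (Friday).
Counting 3 further business days from 2001-07-13 reaches 2001-07-18.
Since 2001-07-18 is a Wednesday and not a holiday, the date is unchanged.
The 3-business-day extension runs from 2001-07-18 to 2001-07-23.
2001-07-23 is a Monday and not a listed holiday, so it stands.
The final due date is 2001-07-23.

2001-07-23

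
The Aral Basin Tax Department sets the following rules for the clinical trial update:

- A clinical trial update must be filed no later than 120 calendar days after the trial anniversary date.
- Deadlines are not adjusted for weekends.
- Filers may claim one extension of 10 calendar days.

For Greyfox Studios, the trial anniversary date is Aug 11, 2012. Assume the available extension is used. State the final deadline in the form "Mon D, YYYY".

Dec 19, 2012

120 calendar days after Aug 11, 2012 is Dec 9, 2012.
Dec 9, 2012 is a Sunday; no weekend or holiday adjustment applies.
Applying the 10-calendar-day extension: Dec 9, 2012 + 10 days = Dec 19, 2012.
No adjustment is made for weekends or holidays, so Dec 19, 2012 stands.
Deadline: Dec 19, 2012.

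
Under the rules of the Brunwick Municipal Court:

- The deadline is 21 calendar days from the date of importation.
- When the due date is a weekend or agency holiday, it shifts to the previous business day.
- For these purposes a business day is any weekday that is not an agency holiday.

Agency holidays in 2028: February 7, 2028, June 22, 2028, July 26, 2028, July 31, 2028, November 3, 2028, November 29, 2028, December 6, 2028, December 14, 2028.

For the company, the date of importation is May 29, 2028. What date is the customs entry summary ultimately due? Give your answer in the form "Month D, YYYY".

Adding 21 calendar days to May 29, 2028 gives June 19, 2028.
June 19, 2028 falls on a Monday, which is a business day, so no adjustment is needed.
So the filing is due June 19, 2028.

June 19, 2028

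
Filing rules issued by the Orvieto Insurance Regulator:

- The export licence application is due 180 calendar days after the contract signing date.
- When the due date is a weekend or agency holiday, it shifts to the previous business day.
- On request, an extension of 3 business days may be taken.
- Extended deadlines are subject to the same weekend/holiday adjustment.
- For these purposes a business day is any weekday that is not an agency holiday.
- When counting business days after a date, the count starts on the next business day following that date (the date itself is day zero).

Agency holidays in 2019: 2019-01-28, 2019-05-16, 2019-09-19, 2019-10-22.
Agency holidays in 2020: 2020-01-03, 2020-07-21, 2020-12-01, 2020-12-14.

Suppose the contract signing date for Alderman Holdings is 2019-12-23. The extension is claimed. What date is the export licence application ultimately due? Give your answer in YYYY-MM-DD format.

2020-06-24

Trigger date 2019-12-23 + 180 calendar days = 2020-06-20.
2020-06-20 is a Saturday, so it moves to the preceding business day, 2020-06-19 (Friday).
Applying the 3-business-day extension: 3 business days after 2020-06-19 is 2020-06-24.
2020-06-24 is a Wednesday and not a listed holiday, so it stands.
Final deadline: 2020-06-24.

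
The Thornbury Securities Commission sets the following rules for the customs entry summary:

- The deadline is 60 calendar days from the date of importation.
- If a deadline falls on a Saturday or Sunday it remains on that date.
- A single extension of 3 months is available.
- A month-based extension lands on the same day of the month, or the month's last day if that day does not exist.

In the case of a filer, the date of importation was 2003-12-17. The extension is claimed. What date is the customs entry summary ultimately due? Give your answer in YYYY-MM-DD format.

From 2003-12-17, 60 calendar days later is 2004-02-15.
2004-02-15 falls on a Sunday. The rules make no weekend/holiday allowance, so it remains 2004-02-15.
Applying the 3 months extension: 3 months after 2004-02-15 is 2004-05-15.
No adjustment is made for weekends or holidays, so 2004-05-15 stands.
So the filing is due 2004-05-15.

2004-05-15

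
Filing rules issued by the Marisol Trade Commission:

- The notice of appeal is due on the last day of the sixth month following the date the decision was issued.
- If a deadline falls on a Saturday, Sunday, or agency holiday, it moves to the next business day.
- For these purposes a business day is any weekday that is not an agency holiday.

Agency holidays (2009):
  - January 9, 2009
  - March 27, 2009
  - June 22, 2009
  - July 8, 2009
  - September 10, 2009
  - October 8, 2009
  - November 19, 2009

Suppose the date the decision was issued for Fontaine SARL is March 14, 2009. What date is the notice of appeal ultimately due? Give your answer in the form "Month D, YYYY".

The sixth month after March 14, 2009 is September 2009, whose last day is September 30, 2009.
September 30, 2009 (Wednesday) is already a business day.
Deadline: September 30, 2009.

September 30, 2009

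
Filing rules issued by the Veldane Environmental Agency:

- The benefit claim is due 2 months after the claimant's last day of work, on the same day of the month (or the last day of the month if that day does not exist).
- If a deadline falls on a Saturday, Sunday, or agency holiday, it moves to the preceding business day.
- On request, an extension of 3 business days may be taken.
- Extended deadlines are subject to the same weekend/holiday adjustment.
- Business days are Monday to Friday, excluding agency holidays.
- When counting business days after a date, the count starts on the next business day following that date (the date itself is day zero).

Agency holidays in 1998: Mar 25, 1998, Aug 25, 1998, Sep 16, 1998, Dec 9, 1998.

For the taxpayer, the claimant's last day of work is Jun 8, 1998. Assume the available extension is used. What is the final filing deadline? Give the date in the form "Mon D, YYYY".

Aug 12, 1998

2 months from Jun 8, 1998 is Aug 8, 1998.
Aug 8, 1998 falls on a Saturday. Rolling to the preceding business day gives Aug 7, 1998, a Friday.
Counting 3 further business days from Aug 7, 1998 reaches Aug 12, 1998.
Aug 12, 1998 (Wednesday) is already a business day.
So the filing is due Aug 12, 1998.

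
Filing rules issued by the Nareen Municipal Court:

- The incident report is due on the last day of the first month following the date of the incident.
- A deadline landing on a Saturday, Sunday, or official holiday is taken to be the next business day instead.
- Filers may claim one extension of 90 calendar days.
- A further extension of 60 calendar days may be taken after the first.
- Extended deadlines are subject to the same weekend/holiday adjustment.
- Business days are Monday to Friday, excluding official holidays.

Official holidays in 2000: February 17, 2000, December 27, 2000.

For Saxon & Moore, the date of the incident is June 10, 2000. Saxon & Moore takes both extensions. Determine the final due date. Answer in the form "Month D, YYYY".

December 29, 2000

The first month after June 10, 2000 is July 2000, whose last day is July 31, 2000.
July 31, 2000 falls on a Monday, which is a business day, so no adjustment is needed.
The 90-calendar-day extension moves the deadline from July 31, 2000 to October 29, 2000.
Because October 29, 2000 is a Sunday, the deadline becomes October 30, 2000 (Monday).
Applying the 60-calendar-day extension: October 30, 2000 + 60 days = December 29, 2000.
December 29, 2000 falls on a Friday, which is a business day, so no adjustment is needed.
So the filing is due December 29, 2000.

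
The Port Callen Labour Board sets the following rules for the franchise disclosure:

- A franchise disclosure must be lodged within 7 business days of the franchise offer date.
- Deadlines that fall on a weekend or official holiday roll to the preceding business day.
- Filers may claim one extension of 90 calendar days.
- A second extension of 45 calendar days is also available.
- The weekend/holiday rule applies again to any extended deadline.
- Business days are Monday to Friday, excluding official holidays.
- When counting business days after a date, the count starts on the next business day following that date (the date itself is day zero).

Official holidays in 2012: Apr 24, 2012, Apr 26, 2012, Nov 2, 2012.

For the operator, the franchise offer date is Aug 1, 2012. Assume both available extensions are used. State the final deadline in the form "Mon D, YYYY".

Dec 21, 2012

Starting the day after Aug 1, 2012 and counting 7 business days lands on Aug 10, 2012.
Aug 10, 2012 (Friday) is already a business day.
The 90-calendar-day extension moves the deadline from Aug 10, 2012 to Nov 8, 2012.
Nov 8, 2012 (Thursday) is already a business day.
The 45-calendar-day extension moves the deadline from Nov 8, 2012 to Dec 23, 2012.
Dec 23, 2012 falls on a Sunday. Rolling to the preceding business day gives Dec 21, 2012, a Friday.
The final due date is Dec 21, 2012.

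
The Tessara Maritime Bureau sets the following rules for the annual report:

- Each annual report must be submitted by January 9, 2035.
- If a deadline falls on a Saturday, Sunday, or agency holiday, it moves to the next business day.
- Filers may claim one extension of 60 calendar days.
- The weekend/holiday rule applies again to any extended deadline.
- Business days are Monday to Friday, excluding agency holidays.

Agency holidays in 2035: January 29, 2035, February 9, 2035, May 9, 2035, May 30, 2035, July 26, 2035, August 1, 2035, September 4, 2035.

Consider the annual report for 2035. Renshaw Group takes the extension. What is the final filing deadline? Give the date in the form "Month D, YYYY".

Start from the fixed due date, January 9, 2035.
January 9, 2035 (Tuesday) is already a business day.
Applying the 60-calendar-day extension: January 9, 2035 + 60 days = March 10, 2035.
March 10, 2035 is a Saturday, so it moves to the next business day, March 12, 2035 (Monday).
Deadline: March 12, 2035.

March 12, 2035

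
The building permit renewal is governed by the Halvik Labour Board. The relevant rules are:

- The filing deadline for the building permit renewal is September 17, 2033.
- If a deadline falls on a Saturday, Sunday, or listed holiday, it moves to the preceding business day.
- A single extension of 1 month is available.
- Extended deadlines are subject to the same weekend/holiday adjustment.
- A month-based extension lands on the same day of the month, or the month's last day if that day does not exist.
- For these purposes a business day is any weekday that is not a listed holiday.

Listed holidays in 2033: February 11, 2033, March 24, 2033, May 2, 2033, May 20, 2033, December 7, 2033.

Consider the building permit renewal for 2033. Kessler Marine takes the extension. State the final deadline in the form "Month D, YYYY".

The statutory due date is September 17, 2033.
September 17, 2033 falls on a Saturday. Rolling to the preceding business day gives September 16, 2033, a Friday.
The 1 month extension carries September 16, 2033 to October 16, 2033.
October 16, 2033 is a Sunday; the preceding business day is October 14, 2033 (Friday).
Final deadline: October 14, 2033.

October 14, 2033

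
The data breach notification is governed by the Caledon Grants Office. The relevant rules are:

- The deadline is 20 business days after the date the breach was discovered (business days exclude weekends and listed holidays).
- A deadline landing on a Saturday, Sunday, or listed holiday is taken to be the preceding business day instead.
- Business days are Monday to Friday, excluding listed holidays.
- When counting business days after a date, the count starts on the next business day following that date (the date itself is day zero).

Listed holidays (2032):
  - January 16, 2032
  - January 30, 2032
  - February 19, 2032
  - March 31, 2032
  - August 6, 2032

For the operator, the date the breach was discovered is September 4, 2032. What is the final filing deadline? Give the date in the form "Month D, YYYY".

20 business days after September 4, 2032, excluding weekends and holidays, is October 1, 2032.
October 1, 2032 (Friday) is already a business day.
Final deadline: October 1, 2032.

October 1, 2032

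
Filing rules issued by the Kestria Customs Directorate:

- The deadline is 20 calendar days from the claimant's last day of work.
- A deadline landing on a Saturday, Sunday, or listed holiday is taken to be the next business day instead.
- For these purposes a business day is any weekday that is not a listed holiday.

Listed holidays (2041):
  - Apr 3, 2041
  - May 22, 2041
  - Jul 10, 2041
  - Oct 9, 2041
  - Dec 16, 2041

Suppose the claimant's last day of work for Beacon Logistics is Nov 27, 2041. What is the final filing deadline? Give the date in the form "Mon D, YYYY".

Trigger date Nov 27, 2041 + 20 calendar days = Dec 17, 2041.
Dec 17, 2041 falls on a Tuesday, which is a business day, so no adjustment is needed.
The final due date is Dec 17, 2041.

Dec 17, 2041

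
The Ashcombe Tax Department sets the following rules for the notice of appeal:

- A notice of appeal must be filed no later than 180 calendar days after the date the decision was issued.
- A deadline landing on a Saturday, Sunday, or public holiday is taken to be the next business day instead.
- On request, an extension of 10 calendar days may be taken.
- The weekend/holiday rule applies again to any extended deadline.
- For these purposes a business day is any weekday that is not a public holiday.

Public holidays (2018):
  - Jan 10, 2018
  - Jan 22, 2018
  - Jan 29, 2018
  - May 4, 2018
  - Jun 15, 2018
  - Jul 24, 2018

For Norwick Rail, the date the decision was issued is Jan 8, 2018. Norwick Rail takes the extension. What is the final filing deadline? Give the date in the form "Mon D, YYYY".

Jul 19, 2018

From Jan 8, 2018, 180 calendar days later is Jul 7, 2018.
Jul 7, 2018 is a Saturday, so it moves to the next business day, Jul 9, 2018 (Monday).
The 10-calendar-day extension moves the deadline from Jul 9, 2018 to Jul 19, 2018.
Since Jul 19, 2018 is a Thursday and not a holiday, the date is unchanged.
Deadline: Jul 19, 2018.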